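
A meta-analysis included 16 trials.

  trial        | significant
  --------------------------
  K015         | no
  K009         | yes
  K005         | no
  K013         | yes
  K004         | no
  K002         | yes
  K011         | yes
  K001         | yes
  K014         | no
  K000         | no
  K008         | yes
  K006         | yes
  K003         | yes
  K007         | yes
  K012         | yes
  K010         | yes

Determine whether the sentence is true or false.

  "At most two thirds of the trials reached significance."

False

The determiner here denotes the relation: |A ∩ B| / |A| ≤ 2/3.
|A| = 16, |A ∩ B| = 11, |A ∖ B| = 5.
|A ∩ B|/|A| = 11/16, so the statement is false.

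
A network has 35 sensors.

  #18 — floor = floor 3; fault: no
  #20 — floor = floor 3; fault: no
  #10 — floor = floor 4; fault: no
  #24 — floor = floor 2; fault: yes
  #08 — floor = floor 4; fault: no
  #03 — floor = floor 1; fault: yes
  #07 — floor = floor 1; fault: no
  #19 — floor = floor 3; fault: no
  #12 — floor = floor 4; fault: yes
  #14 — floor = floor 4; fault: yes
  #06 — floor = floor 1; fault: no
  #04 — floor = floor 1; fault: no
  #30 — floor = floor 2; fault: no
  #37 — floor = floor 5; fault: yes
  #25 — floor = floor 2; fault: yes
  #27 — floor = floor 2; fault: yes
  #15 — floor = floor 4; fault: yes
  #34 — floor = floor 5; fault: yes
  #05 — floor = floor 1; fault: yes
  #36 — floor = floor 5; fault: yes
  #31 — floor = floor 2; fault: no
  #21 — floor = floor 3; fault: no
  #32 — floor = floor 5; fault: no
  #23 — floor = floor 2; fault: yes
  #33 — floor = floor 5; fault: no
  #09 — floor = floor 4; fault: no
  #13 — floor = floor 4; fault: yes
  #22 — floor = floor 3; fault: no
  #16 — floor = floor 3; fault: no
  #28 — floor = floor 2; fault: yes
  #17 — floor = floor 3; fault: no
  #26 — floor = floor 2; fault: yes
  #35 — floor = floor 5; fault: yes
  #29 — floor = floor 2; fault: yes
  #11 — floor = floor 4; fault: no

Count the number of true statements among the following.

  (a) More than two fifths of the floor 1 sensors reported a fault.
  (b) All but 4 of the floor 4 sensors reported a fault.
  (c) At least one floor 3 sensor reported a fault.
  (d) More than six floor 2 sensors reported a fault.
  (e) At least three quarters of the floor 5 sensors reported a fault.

2

(a) floor 1: |A| = 5, |A ∩ B| = 2; needs |A ∩ B| / |A| > 2/5 — false.
(b) floor 4: |A| = 8, |A ∩ B| = 4; needs |A ∖ B| = 4 — true.
(c) floor 3: |A| = 7, |A ∩ B| = 0; needs A ∩ B ≠ ∅ (|A ∩ B| ≥ 1) — false.
(d) floor 2: |A| = 9, |A ∩ B| = 7; needs |A ∩ B| > 6 — true.
(e) floor 5: |A| = 6, |A ∩ B| = 4; needs |A ∩ B| / |A| ≥ 3/4 — false.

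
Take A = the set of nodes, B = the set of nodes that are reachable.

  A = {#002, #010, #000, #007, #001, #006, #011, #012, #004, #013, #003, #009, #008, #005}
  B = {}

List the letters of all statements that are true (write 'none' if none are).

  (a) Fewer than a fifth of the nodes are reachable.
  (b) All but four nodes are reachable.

|A| = 14, |A ∩ B| = 0, |A ∖ B| = 14.
(a) |A ∩ B| / |A| < 1/5: holds.
(b) |A ∖ B| = 4: fails.

(a)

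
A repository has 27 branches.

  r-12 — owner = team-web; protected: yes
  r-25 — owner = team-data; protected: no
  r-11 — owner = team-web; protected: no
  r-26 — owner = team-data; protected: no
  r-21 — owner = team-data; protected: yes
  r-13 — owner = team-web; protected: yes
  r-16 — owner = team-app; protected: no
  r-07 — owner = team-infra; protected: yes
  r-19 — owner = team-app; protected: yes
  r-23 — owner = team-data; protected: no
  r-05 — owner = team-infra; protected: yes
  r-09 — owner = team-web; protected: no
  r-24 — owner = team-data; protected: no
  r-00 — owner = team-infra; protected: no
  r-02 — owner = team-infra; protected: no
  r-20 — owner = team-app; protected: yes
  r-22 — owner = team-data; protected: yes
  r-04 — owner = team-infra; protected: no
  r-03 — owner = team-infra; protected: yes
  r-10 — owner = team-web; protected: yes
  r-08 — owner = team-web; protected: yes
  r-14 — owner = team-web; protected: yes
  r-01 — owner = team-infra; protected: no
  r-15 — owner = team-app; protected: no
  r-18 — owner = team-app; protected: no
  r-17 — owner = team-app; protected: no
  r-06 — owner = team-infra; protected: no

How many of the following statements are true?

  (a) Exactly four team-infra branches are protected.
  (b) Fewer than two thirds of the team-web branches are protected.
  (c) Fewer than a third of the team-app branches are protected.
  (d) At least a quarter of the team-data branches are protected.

1

(a) team-infra: |A| = 8, |A ∩ B| = 3; needs |A ∩ B| = 4 — false.
(b) team-web: |A| = 7, |A ∩ B| = 5; needs |A ∩ B| / |A| < 2/3 — false.
(c) team-app: |A| = 6, |A ∩ B| = 2; needs |A ∩ B| / |A| < 1/3 — false.
(d) team-data: |A| = 6, |A ∩ B| = 2; needs |A ∩ B| / |A| ≥ 1/4 — true.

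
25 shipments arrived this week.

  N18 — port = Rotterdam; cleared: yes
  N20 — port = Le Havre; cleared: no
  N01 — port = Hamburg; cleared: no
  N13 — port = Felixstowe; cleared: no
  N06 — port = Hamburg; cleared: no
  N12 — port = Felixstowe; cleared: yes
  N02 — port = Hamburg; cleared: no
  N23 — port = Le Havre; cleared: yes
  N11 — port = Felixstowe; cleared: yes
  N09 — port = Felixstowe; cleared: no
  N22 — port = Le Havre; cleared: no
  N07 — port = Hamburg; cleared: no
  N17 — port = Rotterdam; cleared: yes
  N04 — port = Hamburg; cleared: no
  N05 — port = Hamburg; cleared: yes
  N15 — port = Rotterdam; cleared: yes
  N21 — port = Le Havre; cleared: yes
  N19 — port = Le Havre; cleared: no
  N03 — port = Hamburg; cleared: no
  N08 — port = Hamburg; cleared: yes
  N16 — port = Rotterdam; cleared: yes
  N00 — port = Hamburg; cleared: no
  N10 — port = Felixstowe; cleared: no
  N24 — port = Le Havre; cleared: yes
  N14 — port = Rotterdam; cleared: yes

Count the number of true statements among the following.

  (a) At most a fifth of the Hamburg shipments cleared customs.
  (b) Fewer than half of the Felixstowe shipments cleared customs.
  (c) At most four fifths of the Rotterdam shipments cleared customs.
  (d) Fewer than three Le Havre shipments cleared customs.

(a) Hamburg: |A| = 9, |A ∩ B| = 2; needs |A ∩ B| / |A| ≤ 1/5 — false.
(b) Felixstowe: |A| = 5, |A ∩ B| = 2; needs |A ∩ B| < |A ∖ B| — true.
(c) Rotterdam: |A| = 5, |A ∩ B| = 5; needs |A ∩ B| / |A| ≤ 4/5 — false.
(d) Le Havre: |A| = 6, |A ∩ B| = 3; needs |A ∩ B| < 3 — false.

1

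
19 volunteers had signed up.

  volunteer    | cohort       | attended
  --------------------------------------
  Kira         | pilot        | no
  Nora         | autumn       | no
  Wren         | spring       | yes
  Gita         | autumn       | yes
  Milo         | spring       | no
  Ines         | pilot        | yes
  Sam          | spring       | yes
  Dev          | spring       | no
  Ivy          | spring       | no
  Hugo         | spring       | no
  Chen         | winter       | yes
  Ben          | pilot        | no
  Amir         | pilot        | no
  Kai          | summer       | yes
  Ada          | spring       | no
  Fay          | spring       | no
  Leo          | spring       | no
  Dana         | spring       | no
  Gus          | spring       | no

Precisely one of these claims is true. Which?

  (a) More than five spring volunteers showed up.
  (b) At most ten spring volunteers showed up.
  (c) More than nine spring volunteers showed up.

(b)

|A| = 11, |A ∩ B| = 2, |A ∖ B| = 9.
(a) requires |A ∩ B| > 5: false.
(b) requires |A ∩ B| ≤ 10: true.
(c) requires |A ∩ B| > 9: false.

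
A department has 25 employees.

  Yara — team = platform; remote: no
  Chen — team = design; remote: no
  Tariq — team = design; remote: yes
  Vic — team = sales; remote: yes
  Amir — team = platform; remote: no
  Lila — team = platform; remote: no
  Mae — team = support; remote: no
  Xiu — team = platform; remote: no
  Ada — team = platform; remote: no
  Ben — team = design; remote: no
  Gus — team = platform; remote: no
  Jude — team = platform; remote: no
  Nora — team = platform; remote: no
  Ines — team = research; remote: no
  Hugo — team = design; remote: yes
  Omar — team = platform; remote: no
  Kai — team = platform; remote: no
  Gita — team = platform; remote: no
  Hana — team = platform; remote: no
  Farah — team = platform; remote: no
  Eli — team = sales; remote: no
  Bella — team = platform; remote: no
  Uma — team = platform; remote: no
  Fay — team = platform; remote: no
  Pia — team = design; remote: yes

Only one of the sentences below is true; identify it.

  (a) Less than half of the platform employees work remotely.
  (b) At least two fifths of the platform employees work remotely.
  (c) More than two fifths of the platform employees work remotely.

(a)

|A| = 16, |A ∩ B| = 0, |A ∖ B| = 16.
(a) requires |A ∩ B| < |A ∖ B|: true.
(b) requires |A ∩ B| / |A| ≥ 2/5: false.
(c) requires |A ∩ B| / |A| > 2/5: false.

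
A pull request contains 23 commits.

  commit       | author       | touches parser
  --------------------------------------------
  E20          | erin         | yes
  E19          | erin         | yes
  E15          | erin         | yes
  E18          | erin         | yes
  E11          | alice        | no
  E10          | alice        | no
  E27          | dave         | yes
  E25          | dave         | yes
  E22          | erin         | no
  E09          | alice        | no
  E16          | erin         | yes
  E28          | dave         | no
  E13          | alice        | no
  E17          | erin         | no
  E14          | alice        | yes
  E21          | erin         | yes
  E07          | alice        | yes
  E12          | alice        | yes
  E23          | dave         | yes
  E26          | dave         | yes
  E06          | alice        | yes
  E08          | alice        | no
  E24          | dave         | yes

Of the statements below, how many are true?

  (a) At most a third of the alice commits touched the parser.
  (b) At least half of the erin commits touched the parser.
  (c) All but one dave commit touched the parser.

2

(a) alice: |A| = 9, |A ∩ B| = 4; needs |A ∩ B| / |A| ≤ 1/3 — false.
(b) erin: |A| = 8, |A ∩ B| = 6; needs |A ∩ B| ≥ |A ∖ B| — true.
(c) dave: |A| = 6, |A ∩ B| = 5; needs |A ∖ B| = 1 — true.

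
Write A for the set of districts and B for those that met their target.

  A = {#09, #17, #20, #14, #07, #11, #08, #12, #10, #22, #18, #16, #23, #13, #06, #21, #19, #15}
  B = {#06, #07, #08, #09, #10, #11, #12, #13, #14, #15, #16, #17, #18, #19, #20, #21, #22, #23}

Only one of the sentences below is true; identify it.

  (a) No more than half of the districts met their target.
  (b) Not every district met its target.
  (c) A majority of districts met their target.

|A| = 18, |A ∩ B| = 18, |A ∖ B| = 0.
(a) requires |A ∩ B| ≤ |A ∖ B|: false.
(b) requires A ⊄ B (|A ∖ B| ≥ 1): false.
(c) requires |A ∩ B| > |A ∖ B|: true.

(c)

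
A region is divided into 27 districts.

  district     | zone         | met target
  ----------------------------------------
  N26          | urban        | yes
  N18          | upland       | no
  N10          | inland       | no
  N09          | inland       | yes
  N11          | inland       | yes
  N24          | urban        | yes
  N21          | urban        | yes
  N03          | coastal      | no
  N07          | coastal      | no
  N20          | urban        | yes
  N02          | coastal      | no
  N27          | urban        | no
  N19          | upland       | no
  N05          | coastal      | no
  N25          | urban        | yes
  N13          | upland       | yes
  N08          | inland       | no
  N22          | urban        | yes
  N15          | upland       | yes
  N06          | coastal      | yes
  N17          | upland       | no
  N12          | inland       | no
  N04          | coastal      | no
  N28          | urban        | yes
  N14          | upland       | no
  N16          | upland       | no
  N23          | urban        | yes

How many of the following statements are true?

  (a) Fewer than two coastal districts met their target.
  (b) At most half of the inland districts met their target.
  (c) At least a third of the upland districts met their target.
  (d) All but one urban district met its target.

(a) coastal: |A| = 6, |A ∩ B| = 1; needs |A ∩ B| < 2 — true.
(b) inland: |A| = 5, |A ∩ B| = 2; needs |A ∩ B| ≤ |A ∖ B| — true.
(c) upland: |A| = 7, |A ∩ B| = 2; needs |A ∩ B| / |A| ≥ 1/3 — false.
(d) urban: |A| = 9, |A ∩ B| = 8; needs |A ∖ B| = 1 — true.

3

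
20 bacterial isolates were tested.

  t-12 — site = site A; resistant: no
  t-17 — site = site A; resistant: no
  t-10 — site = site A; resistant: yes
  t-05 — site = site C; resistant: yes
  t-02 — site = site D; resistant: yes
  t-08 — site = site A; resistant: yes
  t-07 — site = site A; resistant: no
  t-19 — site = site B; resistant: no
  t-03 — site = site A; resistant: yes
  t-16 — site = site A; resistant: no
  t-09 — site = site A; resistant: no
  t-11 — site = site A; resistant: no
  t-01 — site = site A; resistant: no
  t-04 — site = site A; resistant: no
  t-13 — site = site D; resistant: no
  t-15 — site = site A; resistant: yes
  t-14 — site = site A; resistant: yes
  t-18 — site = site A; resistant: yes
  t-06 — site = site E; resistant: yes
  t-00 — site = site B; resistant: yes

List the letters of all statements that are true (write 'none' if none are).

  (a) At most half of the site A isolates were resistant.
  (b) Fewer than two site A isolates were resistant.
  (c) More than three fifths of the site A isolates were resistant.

|A| = 14, |A ∩ B| = 6, |A ∖ B| = 8.
(a) |A ∩ B| ≤ |A ∖ B|: holds.
(b) |A ∩ B| < 2: fails.
(c) |A ∩ B| / |A| > 3/5: fails.

(a)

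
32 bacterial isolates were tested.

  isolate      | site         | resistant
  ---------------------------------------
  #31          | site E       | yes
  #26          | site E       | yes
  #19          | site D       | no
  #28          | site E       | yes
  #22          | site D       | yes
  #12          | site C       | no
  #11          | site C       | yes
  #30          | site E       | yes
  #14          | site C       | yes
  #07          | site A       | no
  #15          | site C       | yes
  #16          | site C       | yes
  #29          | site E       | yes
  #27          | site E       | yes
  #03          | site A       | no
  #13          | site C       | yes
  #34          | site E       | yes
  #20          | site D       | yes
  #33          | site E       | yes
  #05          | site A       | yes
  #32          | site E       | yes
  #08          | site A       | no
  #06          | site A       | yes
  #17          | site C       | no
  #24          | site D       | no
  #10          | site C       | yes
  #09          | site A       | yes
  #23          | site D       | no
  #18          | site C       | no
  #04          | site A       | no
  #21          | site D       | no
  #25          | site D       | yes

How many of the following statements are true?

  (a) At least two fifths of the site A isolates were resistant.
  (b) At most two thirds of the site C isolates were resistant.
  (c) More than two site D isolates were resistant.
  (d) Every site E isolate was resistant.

4

(a) site A: |A| = 7, |A ∩ B| = 3; needs |A ∩ B| / |A| ≥ 2/5 — true.
(b) site C: |A| = 9, |A ∩ B| = 6; needs |A ∩ B| / |A| ≤ 2/3 — true.
(c) site D: |A| = 7, |A ∩ B| = 3; needs |A ∩ B| > 2 — true.
(d) site E: |A| = 9, |A ∩ B| = 9; needs A ⊆ B, i.e. every element of A is in B (|A ∖ B| = 0) — true.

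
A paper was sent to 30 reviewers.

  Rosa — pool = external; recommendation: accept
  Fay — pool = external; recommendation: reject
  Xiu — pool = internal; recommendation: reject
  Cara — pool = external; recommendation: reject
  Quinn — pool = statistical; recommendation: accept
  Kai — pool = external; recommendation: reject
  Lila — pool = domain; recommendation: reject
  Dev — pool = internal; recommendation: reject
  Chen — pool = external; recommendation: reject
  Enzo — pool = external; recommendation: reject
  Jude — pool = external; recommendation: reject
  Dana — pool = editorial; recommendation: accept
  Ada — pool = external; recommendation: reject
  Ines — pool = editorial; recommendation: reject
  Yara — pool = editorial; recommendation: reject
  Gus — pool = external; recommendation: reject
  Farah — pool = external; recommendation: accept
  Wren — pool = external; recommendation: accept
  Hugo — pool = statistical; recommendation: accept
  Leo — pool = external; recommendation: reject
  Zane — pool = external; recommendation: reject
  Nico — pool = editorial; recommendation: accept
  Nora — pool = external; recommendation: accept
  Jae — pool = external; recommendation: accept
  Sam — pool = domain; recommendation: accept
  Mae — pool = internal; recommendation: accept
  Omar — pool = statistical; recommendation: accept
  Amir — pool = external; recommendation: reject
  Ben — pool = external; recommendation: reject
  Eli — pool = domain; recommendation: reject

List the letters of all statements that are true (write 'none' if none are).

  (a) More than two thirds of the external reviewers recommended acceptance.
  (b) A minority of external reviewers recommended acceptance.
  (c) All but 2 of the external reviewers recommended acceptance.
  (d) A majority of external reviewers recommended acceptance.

(b)

|A| = 17, |A ∩ B| = 5, |A ∖ B| = 12.
(a) |A ∩ B| / |A| > 2/3: fails.
(b) |A ∩ B| < |A ∖ B|: holds.
(c) |A ∖ B| = 2: fails.
(d) |A ∩ B| > |A ∖ B|: fails.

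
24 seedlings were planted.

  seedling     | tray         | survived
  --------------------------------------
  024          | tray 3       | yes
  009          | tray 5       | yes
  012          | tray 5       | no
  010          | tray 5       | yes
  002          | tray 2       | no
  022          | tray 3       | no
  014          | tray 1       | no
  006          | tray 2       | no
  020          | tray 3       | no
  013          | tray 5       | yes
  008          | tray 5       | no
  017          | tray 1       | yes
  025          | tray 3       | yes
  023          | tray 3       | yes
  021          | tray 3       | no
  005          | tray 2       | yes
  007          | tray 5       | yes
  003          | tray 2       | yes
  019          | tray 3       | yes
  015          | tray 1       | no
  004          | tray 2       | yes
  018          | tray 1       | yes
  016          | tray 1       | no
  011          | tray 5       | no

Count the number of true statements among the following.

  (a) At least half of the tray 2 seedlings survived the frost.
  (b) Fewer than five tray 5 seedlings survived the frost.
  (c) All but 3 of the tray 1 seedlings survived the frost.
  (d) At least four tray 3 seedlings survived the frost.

(a) tray 2: |A| = 5, |A ∩ B| = 3; needs |A ∩ B| ≥ |A ∖ B| — true.
(b) tray 5: |A| = 7, |A ∩ B| = 4; needs |A ∩ B| < 5 — true.
(c) tray 1: |A| = 5, |A ∩ B| = 2; needs |A ∖ B| = 3 — true.
(d) tray 3: |A| = 7, |A ∩ B| = 4; needs |A ∩ B| ≥ 4 — true.

4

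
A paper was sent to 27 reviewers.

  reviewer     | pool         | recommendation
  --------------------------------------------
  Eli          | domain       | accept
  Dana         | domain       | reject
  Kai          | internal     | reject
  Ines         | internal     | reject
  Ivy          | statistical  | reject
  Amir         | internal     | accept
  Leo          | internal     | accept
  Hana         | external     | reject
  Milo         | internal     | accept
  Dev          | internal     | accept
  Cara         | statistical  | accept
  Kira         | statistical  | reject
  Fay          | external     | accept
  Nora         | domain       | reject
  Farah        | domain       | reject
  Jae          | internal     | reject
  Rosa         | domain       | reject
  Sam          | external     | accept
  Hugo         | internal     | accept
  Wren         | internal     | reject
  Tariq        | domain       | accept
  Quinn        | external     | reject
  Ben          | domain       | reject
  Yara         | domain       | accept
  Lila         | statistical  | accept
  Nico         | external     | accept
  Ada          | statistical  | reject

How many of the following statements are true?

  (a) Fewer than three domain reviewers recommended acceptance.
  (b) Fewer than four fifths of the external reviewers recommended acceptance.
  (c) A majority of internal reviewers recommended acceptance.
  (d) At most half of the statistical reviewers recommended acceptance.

(a) domain: |A| = 8, |A ∩ B| = 3; needs |A ∩ B| < 3 — false.
(b) external: |A| = 5, |A ∩ B| = 3; needs |A ∩ B| / |A| < 4/5 — true.
(c) internal: |A| = 9, |A ∩ B| = 5; needs |A ∩ B| > |A ∖ B| — true.
(d) statistical: |A| = 5, |A ∩ B| = 2; needs |A ∩ B| ≤ |A ∖ B| — true.

3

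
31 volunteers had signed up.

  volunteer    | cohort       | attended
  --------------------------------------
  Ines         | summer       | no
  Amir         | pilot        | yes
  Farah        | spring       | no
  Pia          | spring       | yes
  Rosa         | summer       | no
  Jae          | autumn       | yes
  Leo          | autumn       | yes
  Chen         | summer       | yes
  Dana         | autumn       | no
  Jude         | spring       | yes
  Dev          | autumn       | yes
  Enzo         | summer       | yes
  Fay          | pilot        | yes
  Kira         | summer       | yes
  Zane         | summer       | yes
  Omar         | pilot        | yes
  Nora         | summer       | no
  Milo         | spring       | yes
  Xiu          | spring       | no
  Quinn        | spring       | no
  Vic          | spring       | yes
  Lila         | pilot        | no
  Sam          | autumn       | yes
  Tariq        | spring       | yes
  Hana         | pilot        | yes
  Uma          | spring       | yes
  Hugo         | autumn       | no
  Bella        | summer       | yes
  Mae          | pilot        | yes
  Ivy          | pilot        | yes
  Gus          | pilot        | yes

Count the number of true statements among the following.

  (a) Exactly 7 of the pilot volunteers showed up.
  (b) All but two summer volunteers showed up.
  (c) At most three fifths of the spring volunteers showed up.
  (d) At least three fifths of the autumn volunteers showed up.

(a) pilot: |A| = 8, |A ∩ B| = 7; needs |A ∩ B| = 7 — true.
(b) summer: |A| = 8, |A ∩ B| = 5; needs |A ∖ B| = 2 — false.
(c) spring: |A| = 9, |A ∩ B| = 6; needs |A ∩ B| / |A| ≤ 3/5 — false.
(d) autumn: |A| = 6, |A ∩ B| = 4; needs |A ∩ B| / |A| ≥ 3/5 — true.

2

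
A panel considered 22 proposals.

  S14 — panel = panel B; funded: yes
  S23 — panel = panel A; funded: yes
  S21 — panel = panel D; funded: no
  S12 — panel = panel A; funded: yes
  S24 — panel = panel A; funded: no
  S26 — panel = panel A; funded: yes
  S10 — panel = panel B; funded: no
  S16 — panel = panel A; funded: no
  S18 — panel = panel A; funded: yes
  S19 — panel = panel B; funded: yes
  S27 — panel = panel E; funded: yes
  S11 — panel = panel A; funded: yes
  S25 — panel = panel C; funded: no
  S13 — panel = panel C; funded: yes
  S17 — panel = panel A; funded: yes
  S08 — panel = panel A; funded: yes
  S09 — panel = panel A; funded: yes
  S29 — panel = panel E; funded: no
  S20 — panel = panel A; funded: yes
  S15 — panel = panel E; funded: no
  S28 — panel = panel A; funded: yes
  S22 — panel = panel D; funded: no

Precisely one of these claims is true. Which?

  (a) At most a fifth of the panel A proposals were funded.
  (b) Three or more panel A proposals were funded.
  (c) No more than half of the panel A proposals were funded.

|A| = 12, |A ∩ B| = 10, |A ∖ B| = 2.
(a) requires |A ∩ B| / |A| ≤ 1/5: false.
(b) requires |A ∩ B| ≥ 3: true.
(c) requires |A ∩ B| ≤ |A ∖ B|: false.

(b)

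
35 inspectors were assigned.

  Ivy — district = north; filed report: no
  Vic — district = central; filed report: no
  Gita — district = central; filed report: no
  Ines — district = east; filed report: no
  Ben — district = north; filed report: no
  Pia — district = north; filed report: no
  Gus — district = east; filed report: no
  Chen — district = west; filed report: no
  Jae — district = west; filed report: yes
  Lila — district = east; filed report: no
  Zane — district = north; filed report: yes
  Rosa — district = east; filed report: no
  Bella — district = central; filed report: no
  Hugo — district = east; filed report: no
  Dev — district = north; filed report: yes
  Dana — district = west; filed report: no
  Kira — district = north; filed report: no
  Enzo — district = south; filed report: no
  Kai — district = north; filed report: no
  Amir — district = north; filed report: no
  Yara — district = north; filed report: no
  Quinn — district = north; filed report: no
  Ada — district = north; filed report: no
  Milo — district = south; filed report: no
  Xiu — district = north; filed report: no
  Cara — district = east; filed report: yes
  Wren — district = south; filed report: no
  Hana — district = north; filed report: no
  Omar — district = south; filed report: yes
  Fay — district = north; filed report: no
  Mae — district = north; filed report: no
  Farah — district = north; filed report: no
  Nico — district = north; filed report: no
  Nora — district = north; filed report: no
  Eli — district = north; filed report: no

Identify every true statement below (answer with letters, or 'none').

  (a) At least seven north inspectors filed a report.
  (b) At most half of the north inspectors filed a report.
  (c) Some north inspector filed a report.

(b), (c)

|A| = 19, |A ∩ B| = 2, |A ∖ B| = 17.
(a) |A ∩ B| ≥ 7: fails.
(b) |A ∩ B| ≤ |A ∖ B|: holds.
(c) A ∩ B ≠ ∅ (|A ∩ B| ≥ 1): holds.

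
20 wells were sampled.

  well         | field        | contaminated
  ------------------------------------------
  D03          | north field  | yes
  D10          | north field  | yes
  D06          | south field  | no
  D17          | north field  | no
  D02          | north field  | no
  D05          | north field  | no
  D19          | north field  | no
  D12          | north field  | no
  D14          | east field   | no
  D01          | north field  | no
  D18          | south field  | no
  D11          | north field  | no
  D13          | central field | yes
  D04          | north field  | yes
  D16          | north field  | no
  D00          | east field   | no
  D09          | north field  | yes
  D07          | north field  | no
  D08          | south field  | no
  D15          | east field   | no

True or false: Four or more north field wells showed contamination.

'Four or more north field wells showed contamination' holds iff |A ∩ B| ≥ 4.
A (the restrictor) = {D03, D10, D17, D02, D05, D19, D12, D01, D11, D04, D16, D09, D07}, |A| = 13.
A ∩ B = {D03, D10, D04, D09}, so |A ∩ B| = 4.
|A ∩ B| = 4, so the statement is true.

True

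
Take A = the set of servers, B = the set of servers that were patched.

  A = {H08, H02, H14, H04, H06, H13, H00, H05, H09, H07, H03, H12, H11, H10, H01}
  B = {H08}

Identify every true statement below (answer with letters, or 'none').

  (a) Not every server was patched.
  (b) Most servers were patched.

(a)

|A| = 15, |A ∩ B| = 1, |A ∖ B| = 14.
(a) A ⊄ B (|A ∖ B| ≥ 1): holds.
(b) |A ∩ B| > |A ∖ B|: fails.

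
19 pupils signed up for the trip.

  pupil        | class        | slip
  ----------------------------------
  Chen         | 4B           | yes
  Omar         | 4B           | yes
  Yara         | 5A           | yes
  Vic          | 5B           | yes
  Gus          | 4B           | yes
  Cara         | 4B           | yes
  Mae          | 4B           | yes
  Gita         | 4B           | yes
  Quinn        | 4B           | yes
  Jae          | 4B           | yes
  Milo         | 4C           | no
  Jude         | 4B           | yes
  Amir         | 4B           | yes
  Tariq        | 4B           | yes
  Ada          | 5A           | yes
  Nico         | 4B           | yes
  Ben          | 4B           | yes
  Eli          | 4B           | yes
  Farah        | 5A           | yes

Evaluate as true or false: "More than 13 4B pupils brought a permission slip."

Truth condition: |A ∩ B| > 13.
A (the restrictor) = {Chen, Omar, Gus, Cara, Mae, Gita, Quinn, Jae, Jude, Amir, Tariq, Nico, Ben, Eli}, |A| = 14.
A ∩ B = {Chen, Omar, Gus, Cara, Mae, Gita, Quinn, Jae, Jude, Amir, Tariq, Nico, Ben, Eli}, so |A ∩ B| = 14.
|A ∩ B| = 14, so the statement is true.

True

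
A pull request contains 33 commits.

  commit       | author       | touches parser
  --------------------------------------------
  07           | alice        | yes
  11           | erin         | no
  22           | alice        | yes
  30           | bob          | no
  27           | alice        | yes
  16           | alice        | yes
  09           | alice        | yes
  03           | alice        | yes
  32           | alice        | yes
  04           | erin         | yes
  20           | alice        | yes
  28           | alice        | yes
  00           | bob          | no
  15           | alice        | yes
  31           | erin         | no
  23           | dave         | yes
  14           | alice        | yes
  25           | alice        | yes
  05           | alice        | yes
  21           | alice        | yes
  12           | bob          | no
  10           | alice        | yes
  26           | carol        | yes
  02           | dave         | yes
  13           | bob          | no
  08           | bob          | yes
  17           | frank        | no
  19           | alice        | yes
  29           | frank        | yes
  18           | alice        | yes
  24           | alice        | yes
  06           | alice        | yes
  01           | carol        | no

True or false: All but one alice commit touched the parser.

False

'All but one alice commit touched the parser' holds iff |A ∖ B| = 1.
|A| = 19, |A ∩ B| = 19, |A ∖ B| = 0.
|A ∖ B| = 0, so the statement is false.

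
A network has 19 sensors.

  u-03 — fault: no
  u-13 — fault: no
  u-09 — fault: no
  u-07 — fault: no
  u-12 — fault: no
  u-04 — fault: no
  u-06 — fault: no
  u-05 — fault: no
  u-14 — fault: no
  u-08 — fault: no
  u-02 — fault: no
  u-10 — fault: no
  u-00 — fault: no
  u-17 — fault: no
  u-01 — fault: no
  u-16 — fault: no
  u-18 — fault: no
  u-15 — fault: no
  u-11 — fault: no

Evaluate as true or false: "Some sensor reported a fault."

Truth condition: A ∩ B ≠ ∅ (|A ∩ B| ≥ 1).
|A| = 19, |A ∩ B| = 0, |A ∖ B| = 19.
So the statement is false.

False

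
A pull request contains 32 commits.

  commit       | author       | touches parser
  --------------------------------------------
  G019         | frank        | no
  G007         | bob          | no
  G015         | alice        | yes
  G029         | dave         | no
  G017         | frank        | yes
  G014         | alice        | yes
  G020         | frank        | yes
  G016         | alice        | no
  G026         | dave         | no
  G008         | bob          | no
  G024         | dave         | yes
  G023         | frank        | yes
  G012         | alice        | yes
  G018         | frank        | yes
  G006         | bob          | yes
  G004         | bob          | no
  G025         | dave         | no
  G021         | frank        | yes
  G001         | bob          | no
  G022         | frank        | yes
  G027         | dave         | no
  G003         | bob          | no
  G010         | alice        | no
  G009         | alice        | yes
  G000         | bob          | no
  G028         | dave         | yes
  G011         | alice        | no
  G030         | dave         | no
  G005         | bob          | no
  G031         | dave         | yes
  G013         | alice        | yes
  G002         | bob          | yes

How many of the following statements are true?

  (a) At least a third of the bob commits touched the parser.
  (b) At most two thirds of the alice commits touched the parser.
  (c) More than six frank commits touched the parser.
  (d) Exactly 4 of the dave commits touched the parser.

(a) bob: |A| = 9, |A ∩ B| = 2; needs |A ∩ B| / |A| ≥ 1/3 — false.
(b) alice: |A| = 8, |A ∩ B| = 5; needs |A ∩ B| / |A| ≤ 2/3 — true.
(c) frank: |A| = 7, |A ∩ B| = 6; needs |A ∩ B| > 6 — false.
(d) dave: |A| = 8, |A ∩ B| = 3; needs |A ∩ B| = 4 — false.

1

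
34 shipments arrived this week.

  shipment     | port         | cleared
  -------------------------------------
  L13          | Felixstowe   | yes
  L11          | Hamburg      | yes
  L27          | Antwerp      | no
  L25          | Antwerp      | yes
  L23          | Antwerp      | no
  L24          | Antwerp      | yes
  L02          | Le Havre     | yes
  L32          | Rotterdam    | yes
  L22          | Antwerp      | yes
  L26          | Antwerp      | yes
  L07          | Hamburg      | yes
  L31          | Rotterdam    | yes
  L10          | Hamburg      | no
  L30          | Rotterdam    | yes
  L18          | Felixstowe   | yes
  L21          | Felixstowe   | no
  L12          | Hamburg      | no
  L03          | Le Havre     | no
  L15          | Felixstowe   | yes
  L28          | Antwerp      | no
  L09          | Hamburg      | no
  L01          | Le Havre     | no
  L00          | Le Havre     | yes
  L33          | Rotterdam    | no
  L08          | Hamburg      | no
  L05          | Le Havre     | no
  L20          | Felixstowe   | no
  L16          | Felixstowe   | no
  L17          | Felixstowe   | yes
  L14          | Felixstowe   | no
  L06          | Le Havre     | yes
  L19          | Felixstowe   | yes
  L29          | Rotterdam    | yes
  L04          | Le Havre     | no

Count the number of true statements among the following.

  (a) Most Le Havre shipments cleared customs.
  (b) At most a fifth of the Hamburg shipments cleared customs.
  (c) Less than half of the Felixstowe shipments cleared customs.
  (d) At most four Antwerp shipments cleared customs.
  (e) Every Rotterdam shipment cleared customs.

(a) Le Havre: |A| = 7, |A ∩ B| = 3; needs |A ∩ B| > |A ∖ B| — false.
(b) Hamburg: |A| = 6, |A ∩ B| = 2; needs |A ∩ B| / |A| ≤ 1/5 — false.
(c) Felixstowe: |A| = 9, |A ∩ B| = 5; needs |A ∩ B| < |A ∖ B| — false.
(d) Antwerp: |A| = 7, |A ∩ B| = 4; needs |A ∩ B| ≤ 4 — true.
(e) Rotterdam: |A| = 5, |A ∩ B| = 4; needs A ⊆ B, i.e. every element of A is in B (|A ∖ B| = 0) — false.

1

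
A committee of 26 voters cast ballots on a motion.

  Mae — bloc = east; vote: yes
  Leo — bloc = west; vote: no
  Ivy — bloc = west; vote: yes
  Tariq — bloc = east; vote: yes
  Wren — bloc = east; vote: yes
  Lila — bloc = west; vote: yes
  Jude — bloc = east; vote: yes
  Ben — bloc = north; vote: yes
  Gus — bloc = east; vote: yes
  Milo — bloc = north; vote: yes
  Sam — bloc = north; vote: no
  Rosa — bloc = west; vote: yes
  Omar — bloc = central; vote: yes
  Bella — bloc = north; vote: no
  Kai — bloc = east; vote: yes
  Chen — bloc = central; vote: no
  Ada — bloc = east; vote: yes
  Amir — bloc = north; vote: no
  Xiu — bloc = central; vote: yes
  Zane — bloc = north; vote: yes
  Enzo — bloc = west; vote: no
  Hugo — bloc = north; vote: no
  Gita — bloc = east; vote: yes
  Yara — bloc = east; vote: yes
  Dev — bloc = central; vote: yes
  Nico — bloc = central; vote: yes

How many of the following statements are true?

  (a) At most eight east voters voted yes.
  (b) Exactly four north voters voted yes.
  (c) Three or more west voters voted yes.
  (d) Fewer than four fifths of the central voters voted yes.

(a) east: |A| = 9, |A ∩ B| = 9; needs |A ∩ B| ≤ 8 — false.
(b) north: |A| = 7, |A ∩ B| = 3; needs |A ∩ B| = 4 — false.
(c) west: |A| = 5, |A ∩ B| = 3; needs |A ∩ B| ≥ 3 — true.
(d) central: |A| = 5, |A ∩ B| = 4; needs |A ∩ B| / |A| < 4/5 — false.

1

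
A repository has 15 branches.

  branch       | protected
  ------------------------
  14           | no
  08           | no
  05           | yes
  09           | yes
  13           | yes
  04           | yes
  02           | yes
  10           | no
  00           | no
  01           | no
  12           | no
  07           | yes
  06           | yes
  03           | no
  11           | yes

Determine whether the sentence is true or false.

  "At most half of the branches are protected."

False

The determiner here denotes the relation: |A ∩ B| ≤ |A ∖ B|.
|A| = 15, |A ∩ B| = 8, |A ∖ B| = 7.
8 > 7, so the statement is false.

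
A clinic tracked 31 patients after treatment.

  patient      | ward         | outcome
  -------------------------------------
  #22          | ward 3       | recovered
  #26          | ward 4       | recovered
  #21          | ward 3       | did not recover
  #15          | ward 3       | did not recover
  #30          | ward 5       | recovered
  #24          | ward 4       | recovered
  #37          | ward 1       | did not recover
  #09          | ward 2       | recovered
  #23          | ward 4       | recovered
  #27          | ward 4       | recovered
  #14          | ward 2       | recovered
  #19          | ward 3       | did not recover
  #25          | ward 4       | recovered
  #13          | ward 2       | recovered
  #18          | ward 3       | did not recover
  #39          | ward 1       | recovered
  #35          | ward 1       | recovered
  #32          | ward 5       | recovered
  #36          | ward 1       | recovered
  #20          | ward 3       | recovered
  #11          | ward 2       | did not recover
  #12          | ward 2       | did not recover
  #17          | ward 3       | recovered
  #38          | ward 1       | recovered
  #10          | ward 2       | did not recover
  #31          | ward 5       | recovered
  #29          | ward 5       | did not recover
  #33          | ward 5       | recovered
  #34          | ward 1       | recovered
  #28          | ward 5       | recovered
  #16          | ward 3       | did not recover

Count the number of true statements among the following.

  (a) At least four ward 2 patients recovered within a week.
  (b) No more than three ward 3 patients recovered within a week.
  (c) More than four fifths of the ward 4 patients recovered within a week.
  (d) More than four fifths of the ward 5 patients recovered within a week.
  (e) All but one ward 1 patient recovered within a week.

(a) ward 2: |A| = 6, |A ∩ B| = 3; needs |A ∩ B| ≥ 4 — false.
(b) ward 3: |A| = 8, |A ∩ B| = 3; needs |A ∩ B| ≤ 3 — true.
(c) ward 4: |A| = 5, |A ∩ B| = 5; needs |A ∩ B| / |A| > 4/5 — true.
(d) ward 5: |A| = 6, |A ∩ B| = 5; needs |A ∩ B| / |A| > 4/5 — true.
(e) ward 1: |A| = 6, |A ∩ B| = 5; needs |A ∖ B| = 1 — true.

4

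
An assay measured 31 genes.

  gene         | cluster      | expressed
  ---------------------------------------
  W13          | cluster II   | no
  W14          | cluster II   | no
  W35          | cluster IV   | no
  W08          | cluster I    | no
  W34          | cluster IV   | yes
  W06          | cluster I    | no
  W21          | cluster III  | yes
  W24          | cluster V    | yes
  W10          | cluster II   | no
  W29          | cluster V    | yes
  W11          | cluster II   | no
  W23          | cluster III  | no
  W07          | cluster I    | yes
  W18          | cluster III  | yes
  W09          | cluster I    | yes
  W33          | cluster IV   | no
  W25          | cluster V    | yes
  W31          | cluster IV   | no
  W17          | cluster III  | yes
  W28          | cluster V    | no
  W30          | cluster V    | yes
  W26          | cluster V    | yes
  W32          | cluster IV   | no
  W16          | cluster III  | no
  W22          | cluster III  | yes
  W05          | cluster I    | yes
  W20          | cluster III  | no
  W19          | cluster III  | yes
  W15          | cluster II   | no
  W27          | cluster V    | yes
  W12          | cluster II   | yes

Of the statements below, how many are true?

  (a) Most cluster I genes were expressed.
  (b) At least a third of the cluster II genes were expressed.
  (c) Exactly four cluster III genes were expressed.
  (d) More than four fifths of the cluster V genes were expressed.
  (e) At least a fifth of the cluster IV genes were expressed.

(a) cluster I: |A| = 5, |A ∩ B| = 3; needs |A ∩ B| > |A ∖ B| — true.
(b) cluster II: |A| = 6, |A ∩ B| = 1; needs |A ∩ B| / |A| ≥ 1/3 — false.
(c) cluster III: |A| = 8, |A ∩ B| = 5; needs |A ∩ B| = 4 — false.
(d) cluster V: |A| = 7, |A ∩ B| = 6; needs |A ∩ B| / |A| > 4/5 — true.
(e) cluster IV: |A| = 5, |A ∩ B| = 1; needs |A ∩ B| / |A| ≥ 1/5 — true.

3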